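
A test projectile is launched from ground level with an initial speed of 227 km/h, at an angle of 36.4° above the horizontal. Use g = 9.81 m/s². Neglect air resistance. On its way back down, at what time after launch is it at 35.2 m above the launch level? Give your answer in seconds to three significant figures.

6.53 s

Convert: 227 km/h = 227/3.6 = 63.06 m/s.
Components: vₓ = 63.06 cos 36.4° = 50.75 m/s, v_y0 = 63.06 sin 36.4° = 37.42 m/s.
Height y(t) = 37.42 t − 4.905 t² = 35.2 gives 4.905 t² − 37.42 t + 35.2 = 0.
Quadratic formula: t = (37.42 ± √709.51) / 9.81 = (37.42 ± 26.64) / 9.81 → t = 1.099 s or 6.530 s.
The descending-branch root is 6.530 s.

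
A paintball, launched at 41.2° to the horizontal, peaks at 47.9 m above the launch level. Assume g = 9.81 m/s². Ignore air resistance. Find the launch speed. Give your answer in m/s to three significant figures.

At the peak v_y = 0, so v_y0 = √(2gH) = √(2 × 9.81 × 47.9) = 30.66 m/s.
v_y0 = v₀ sin θ ⇒ v₀ = 30.66 / sin 41.2° = 46.54 m/s.

46.5 m/s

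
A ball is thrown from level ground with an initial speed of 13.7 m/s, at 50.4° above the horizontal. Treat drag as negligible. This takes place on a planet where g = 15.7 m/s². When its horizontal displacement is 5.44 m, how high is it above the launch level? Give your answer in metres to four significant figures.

3.530 m

Resolve: vₓ = 13.70 cos 50.4° = 8.733 m/s and v_y0 = 13.70 sin 50.4° = 10.56 m/s.
At x = 5.44 m, t = x/vₓ = 5.44/8.733 = 0.6229 s.
Height: y = v_y0 t − ½ g t² = 10.56 × 0.6229 − 7.850 × 0.6229² = 6.576 − 3.046 = 3.530 m.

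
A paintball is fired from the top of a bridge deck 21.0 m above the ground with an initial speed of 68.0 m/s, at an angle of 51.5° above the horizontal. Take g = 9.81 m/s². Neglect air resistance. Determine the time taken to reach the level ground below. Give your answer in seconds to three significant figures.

Resolve: vₓ = 68.00 cos 51.5° = 42.33 m/s and v_y0 = 68.00 sin 51.5° = 53.22 m/s.
With up positive and y = 0 at the ground: y(t) = 21.0 + (53.22) t − 4.905 t². Setting y = 0 and taking the positive root: t = [53.22 + √(53.22² + 2·9.81·21.0)] / 9.81 = (53.22 + 56.96) / 9.81 = 11.23 s.

11.2 s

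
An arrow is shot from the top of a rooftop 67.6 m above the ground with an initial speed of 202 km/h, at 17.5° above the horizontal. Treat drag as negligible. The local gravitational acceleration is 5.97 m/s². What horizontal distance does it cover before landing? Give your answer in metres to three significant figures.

447 m

Convert: 202 km/h = 202/3.6 = 56.11 m/s.
Components: vₓ = 56.11 cos 17.5° = 53.51 m/s, v_y0 = 56.11 sin 17.5° = 16.87 m/s.
With up positive and y = 0 at the ground: y(t) = 67.6 + (16.87) t − 2.985 t². Setting y = 0 and taking the positive root: t = [16.87 + √(16.87² + 2·5.97·67.6)] / 5.97 = (16.87 + 33.04) / 5.97 = 8.361 s.
Horizontal distance: R = vₓ t = 53.51 × 8.361 = 447.4 m.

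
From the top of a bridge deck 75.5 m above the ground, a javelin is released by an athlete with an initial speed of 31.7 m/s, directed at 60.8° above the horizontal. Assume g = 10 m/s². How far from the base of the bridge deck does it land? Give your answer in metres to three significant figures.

117 m

vₓ = 31.70 cos 60.8° = 15.47 m/s; v_y0 = 31.70 sin 60.8° = 27.67 m/s.
Vertical motion (up positive, ground at y = 0): 5.000 t² − (27.67) t − 75.5 = 0, so t = (27.67 + √(27.67² + 2·10.0·75.5)) / 10.0 = (27.67 + 47.70) / 10.0 = 7.538 s.
Horizontal distance: R = vₓ t = 15.47 × 7.538 = 116.6 m.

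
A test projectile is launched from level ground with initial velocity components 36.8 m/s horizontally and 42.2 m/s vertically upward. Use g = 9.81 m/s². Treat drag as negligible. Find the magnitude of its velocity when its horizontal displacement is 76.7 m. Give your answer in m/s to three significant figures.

42.7 m/s

Time to reach x = 76.7 m: t = x/vₓ = 76.7/36.80 = 2.084 s.
Vertical velocity there: v_y = v_y0 − g t = 42.20 − 9.81 × 2.084 = 21.75 m/s.
Speed: √(vₓ² + v_y²) = √(36.80² + 21.75²) = 42.75 m/s.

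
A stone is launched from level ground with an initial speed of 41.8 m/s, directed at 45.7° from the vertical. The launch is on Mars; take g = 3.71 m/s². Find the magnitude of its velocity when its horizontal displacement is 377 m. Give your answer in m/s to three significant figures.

34.7 m/s

vₓ = 41.80 sin 45.7° = 29.92 m/s; v_y0 = 41.80 cos 45.7° = 29.19 m/s.
Time to reach x = 377 m: t = x/vₓ = 377/29.92 = 12.60 s.
Vertical velocity there: v_y = v_y0 − g t = 29.19 − 3.71 × 12.60 = −17.56 m/s.
Speed: √(vₓ² + v_y²) = √(29.92² + 17.56²) = 34.69 m/s.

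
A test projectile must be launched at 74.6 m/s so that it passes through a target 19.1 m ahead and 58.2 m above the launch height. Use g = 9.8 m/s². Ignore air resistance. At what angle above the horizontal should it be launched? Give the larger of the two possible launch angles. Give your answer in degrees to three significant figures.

Trajectory: y = x tanθ − g x² (1 + tan²θ)/(2v₀²). With x = 19.1, y = 58.2, v₀ = 74.6, g = 9.80:
0.3212 tan²θ − 19.1 tanθ + (58.52) = 0.
tanθ = [19.1 ± √(19.1² − 4 × 0.3212 × (58.52))] / (2 × 0.3212) = (19.1 ± 17.02) / 0.6424, giving tanθ = 3.241 or 56.22.
θ = 72.85° or 88.98°; the larger is 88.98°.

89.0°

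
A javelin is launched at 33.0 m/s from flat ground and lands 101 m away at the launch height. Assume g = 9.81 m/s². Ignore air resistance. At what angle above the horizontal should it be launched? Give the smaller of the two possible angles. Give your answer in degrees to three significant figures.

32.7°

Level-ground range R = v₀² sin(2θ)/g ⇒ sin(2θ) = gR/v₀² = 9.81 × 101 / 33.0² = 0.9098.
2θ = 65.48° or 180° − 65.48° = 114.5°, so θ = 32.74° or 57.26°.
The smaller angle is 32.74°.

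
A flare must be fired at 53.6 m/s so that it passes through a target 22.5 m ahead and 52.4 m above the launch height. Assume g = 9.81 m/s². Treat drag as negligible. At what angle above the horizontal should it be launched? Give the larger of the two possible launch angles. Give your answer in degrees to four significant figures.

Trajectory: y = x tanθ − g x² (1 + tan²θ)/(2v₀²). With x = 22.5, y = 52.4, v₀ = 53.6, g = 9.81:
0.8643 tan²θ − 22.5 tanθ + (53.26) = 0.
tanθ = [22.5 ± √(22.5² − 4 × 0.8643 × (53.26))] / (2 × 0.8643) = (22.5 ± 17.95) / 1.729, giving tanθ = 2.634 or 23.40.
θ = 69.21° or 87.55°; the larger is 87.55°.

87.55°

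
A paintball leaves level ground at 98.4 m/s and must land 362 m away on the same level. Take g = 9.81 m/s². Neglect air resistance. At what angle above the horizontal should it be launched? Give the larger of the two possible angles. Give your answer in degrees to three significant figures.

R = v₀² sin 2θ / g gives sin 2θ = gR/v₀² = 9.81·362/98.4² = 0.3668.
2θ = 21.52° or 180° − 21.52° = 158.5°, so θ = 10.76° or 79.24°.
The larger angle is 79.24°.

79.2°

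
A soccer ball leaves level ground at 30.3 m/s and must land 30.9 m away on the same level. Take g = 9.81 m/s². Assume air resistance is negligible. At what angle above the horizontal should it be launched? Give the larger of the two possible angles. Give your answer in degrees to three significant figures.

80.4°

From R = (v₀²/g) sin 2θ: sin 2θ = 9.81 × 30.9 / 918.09 = 0.3302.
2θ = 19.28° or 180° − 19.28° = 160.7°, so θ = 9.640° or 80.36°.
The larger angle is 80.36°.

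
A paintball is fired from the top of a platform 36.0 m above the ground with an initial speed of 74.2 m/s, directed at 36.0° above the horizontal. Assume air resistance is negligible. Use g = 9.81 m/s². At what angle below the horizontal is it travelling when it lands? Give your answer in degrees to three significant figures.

40.4°

Components: vₓ = 74.20 cos 36.0° = 60.03 m/s, v_y0 = 74.20 sin 36.0° = 43.61 m/s.
With up positive and y = 0 at the ground: y(t) = 36.0 + (43.61) t − 4.905 t². Setting y = 0 and taking the positive root: t = [43.61 + √(43.61² + 2·9.81·36.0)] / 9.81 = (43.61 + 51.07) / 9.81 = 9.652 s.
At impact: v_y = v_y0 − g t = −51.07 m/s; vₓ = 60.03 m/s.
Angle below horizontal: arctan(|v_y|/vₓ) = arctan(51.07/60.03) = 40.39°.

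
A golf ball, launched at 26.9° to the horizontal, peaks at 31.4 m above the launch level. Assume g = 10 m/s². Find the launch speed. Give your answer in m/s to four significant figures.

55.39 m/s

At the peak v_y = 0, so v_y0 = √(2gH) = √(2 × 10.0 × 31.4) = 25.06 m/s.
v_y0 = v₀ sin θ ⇒ v₀ = 25.06 / sin 26.9° = 55.39 m/s.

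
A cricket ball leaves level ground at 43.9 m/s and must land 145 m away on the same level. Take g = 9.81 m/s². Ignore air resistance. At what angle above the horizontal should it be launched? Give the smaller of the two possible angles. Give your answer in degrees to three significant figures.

23.8°

Level-ground range R = v₀² sin(2θ)/g ⇒ sin(2θ) = gR/v₀² = 9.81 × 145 / 43.9² = 0.7381.
2θ = 47.57° or 180° − 47.57° = 132.4°, so θ = 23.78° or 66.22°.
The smaller angle is 23.78°.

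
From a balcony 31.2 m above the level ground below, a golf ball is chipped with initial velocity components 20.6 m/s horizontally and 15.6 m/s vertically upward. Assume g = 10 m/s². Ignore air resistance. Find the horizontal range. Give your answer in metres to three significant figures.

With up positive and y = 0 at the ground: y(t) = 31.2 + (15.60) t − 5.000 t². Setting y = 0 and taking the positive root: t = [15.60 + √(15.60² + 2·10.0·31.2)] / 10.0 = (15.60 + 29.45) / 10.0 = 4.505 s.
Horizontal distance: R = vₓ t = 20.60 × 4.505 = 92.81 m.

92.8 m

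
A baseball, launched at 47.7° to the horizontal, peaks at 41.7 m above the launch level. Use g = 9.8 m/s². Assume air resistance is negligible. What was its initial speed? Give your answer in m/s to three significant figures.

38.7 m/s

At the peak v_y = 0, so v_y0 = √(2gH) = √(2 × 9.80 × 41.7) = 28.59 m/s.
v_y0 = v₀ sin θ ⇒ v₀ = 28.59 / sin 47.7° = 38.65 m/s.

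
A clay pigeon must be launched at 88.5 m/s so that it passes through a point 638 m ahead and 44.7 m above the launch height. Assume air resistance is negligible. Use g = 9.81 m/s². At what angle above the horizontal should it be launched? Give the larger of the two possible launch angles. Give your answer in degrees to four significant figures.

61.95°

Trajectory: y = x tanθ − g x² (1 + tan²θ)/(2v₀²). With x = 638, y = 44.7, v₀ = 88.5, g = 9.81:
254.9 tan²θ − 638 tanθ + (299.6) = 0.
tanθ = [638 ± √(638² − 4 × 254.9 × (299.6))] / (2 × 254.9) = (638 ± 318.7) / 509.8, giving tanθ = 0.6264 or 1.876.
θ = 32.06° or 61.95°; the larger is 61.95°.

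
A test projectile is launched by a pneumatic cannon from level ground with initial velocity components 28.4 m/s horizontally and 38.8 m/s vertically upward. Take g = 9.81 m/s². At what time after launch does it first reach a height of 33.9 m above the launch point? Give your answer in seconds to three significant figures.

Height y(t) = 38.80 t − 4.905 t² = 33.9 gives 4.905 t² − 38.80 t + 33.9 = 0.
t = [38.80 ± √(38.80² − 2·9.81·33.9)] / 9.81 = (38.80 ± 28.99) / 9.81, so t = 1.000 s or t = 6.910 s.
The first (ascending) time is 1.000 s.

1.00 s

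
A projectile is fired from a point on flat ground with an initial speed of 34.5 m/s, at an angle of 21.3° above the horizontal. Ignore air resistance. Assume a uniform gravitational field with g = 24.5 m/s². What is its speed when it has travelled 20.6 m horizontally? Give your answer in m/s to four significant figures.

32.30 m/s

vₓ = 34.50 cos 21.3° = 32.14 m/s; v_y0 = 34.50 sin 21.3° = 12.53 m/s.
x = vₓ t ⇒ t = 20.6/32.14 = 0.6409 s.
Vertical velocity there: v_y = v_y0 − g t = 12.53 − 24.5 × 0.6409 = −3.169 m/s.
Speed: √(vₓ² + v_y²) = √(32.14² + 3.169²) = 32.30 m/s.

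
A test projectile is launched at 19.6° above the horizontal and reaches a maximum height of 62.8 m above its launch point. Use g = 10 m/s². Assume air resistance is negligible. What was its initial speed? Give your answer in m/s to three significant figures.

At the peak v_y = 0, so v_y0 = √(2gH) = √(2 × 10.0 × 62.8) = 35.44 m/s.
v_y0 = v₀ sin θ ⇒ v₀ = 35.44 / sin 19.6° = 105.6 m/s.

106 m/s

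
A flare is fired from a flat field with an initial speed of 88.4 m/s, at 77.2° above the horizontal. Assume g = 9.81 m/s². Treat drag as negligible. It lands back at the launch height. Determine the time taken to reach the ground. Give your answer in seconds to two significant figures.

18 s

vₓ = 88.40 cos 77.2° = 19.58 m/s; v_y0 = 88.40 sin 77.2° = 86.20 m/s.
Landing at launch height ⇒ T = 2 v_y0 / g = 2 × 86.20 / 9.81 = 17.57 s.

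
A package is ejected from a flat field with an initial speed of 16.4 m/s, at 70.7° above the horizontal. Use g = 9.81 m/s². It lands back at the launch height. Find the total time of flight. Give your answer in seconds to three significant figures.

Resolve: vₓ = 16.40 cos 70.7° = 5.420 m/s and v_y0 = 16.40 sin 70.7° = 15.48 m/s.
Time of flight on level ground: T = 2 v_y0 / g = 2 × 15.48 / 9.81 = 3.156 s.

3.16 s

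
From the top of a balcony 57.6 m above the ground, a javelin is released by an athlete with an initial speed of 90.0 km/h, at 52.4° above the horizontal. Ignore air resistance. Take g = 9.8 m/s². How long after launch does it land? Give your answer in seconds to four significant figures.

6.001 s

Convert: 90.0 km/h = 90.0/3.6 = 25.00 m/s.
vₓ = 25.00 cos 52.4° = 15.25 m/s; v_y0 = 25.00 sin 52.4° = 19.81 m/s.
With up positive and y = 0 at the ground: y(t) = 57.6 + (19.81) t − 4.900 t². Setting y = 0 and taking the positive root: t = [19.81 + √(19.81² + 2·9.80·57.6)] / 9.80 = (19.81 + 39.00) / 9.80 = 6.001 s.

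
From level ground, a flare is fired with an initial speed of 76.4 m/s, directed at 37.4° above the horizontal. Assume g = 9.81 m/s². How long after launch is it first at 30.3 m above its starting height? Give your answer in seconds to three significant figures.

0.706 s

Horizontal component vₓ = 76.40 cos 37.4° = 60.69 m/s; vertical v_y0 = 76.40 sin 37.4° = 46.40 m/s.
Height y(t) = 46.40 t − 4.905 t² = 30.3 gives 4.905 t² − 46.40 t + 30.3 = 0.
Quadratic formula: t = (46.40 ± √1558.8) / 9.81 = (46.40 ± 39.48) / 9.81 → t = 0.7056 s or 8.755 s.
The first (ascending) time is 0.7056 s.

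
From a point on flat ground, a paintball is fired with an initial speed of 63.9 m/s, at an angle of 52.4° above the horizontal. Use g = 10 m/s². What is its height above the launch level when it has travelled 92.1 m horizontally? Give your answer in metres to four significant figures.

91.69 m

vₓ = 63.90 cos 52.4° = 38.99 m/s; v_y0 = 63.90 sin 52.4° = 50.63 m/s.
x = vₓ t ⇒ t = 92.1/38.99 = 2.362 s.
Height: y = v_y0 t − ½ g t² = 50.63 × 2.362 − 5.000 × 2.362² = 119.6 − 27.90 = 91.69 m.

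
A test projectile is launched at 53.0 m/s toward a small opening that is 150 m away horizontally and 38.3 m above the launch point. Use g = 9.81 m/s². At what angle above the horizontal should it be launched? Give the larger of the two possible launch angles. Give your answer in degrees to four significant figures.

Trajectory: y = x tanθ − g x² (1 + tan²θ)/(2v₀²). With x = 150, y = 38.3, v₀ = 53.0, g = 9.81:
39.29 tan²θ − 150 tanθ + (77.59) = 0.
tanθ = [150 ± √(150² − 4 × 39.29 × (77.59))] / (2 × 39.29) = (150 ± 101.5) / 78.58, giving tanθ = 0.6170 or 3.201.
θ = 31.67° or 72.65°; the larger is 72.65°.

72.65°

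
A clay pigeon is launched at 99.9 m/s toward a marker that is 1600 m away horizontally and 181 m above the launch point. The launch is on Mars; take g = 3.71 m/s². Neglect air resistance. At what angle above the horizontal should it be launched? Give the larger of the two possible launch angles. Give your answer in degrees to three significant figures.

Trajectory: y = x tanθ − g x² (1 + tan²θ)/(2v₀²). With x = 1600, y = 181, v₀ = 99.9, g = 3.71:
475.8 tan²θ − 1600 tanθ + (656.8) = 0.
tanθ = [1600 ± √(1600² − 4 × 475.8 × (656.8))] / (2 × 475.8) = (1600 ± 1144) / 951.7, giving tanθ = 0.4787 or 2.884.
θ = 25.58° or 70.88°; the larger is 70.88°.

70.9°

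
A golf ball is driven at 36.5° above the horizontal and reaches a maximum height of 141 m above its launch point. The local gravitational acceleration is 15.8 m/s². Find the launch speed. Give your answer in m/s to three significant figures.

At the peak v_y = 0, so v_y0 = √(2gH) = √(2 × 15.8 × 141) = 66.75 m/s.
v_y0 = v₀ sin θ ⇒ v₀ = 66.75 / sin 36.5° = 112.2 m/s.

112 m/s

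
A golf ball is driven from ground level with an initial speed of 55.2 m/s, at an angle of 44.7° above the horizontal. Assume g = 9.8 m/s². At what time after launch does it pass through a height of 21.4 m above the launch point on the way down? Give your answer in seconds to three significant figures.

Horizontal component vₓ = 55.20 cos 44.7° = 39.24 m/s; vertical v_y0 = 55.20 sin 44.7° = 38.83 m/s.
Set y = v_y0 t − ½ g t² = 21.4: 4.900 t² − 38.83 t + 21.4 = 0.
t = [38.83 ± √(38.83² − 2·9.80·21.4)] / 9.80 = (38.83 ± 32.99) / 9.80, so t = 0.5960 s or t = 7.328 s.
The descending-branch root is 7.328 s.

7.33 s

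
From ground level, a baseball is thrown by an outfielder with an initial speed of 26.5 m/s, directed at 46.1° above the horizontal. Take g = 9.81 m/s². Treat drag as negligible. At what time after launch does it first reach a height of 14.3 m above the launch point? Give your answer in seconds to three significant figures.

1.01 s

Resolve: vₓ = 26.50 cos 46.1° = 18.38 m/s and v_y0 = 26.50 sin 46.1° = 19.09 m/s.
Height y(t) = 19.09 t − 4.905 t² = 14.3 gives 4.905 t² − 19.09 t + 14.3 = 0.
t = [19.09 ± √(19.09² − 2·9.81·14.3)] / 9.81 = (19.09 ± 9.167) / 9.81, so t = 1.012 s or t = 2.881 s.
The first (ascending) time is 1.012 s.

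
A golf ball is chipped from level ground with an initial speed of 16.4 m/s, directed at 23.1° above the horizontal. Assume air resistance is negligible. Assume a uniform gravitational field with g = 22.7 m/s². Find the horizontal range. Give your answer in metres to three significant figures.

8.55 m

Horizontal component vₓ = 16.40 cos 23.1° = 15.09 m/s; vertical v_y0 = 16.40 sin 23.1° = 6.434 m/s.
Flight time T = 2 v_y0 / g = 0.5669 s.
Range: R = vₓ T = 15.09 × 0.5669 = 8.552 m.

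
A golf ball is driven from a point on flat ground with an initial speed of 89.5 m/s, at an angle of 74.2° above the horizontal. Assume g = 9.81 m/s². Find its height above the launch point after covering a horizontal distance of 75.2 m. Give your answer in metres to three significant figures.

219 m

Horizontal component vₓ = 89.50 cos 74.2° = 24.37 m/s; vertical v_y0 = 89.50 sin 74.2° = 86.12 m/s.
At x = 75.2 m, t = x/vₓ = 75.2/24.37 = 3.086 s.
Height: y = v_y0 t − ½ g t² = 86.12 × 3.086 − 4.905 × 3.086² = 265.8 − 46.71 = 219.0 m.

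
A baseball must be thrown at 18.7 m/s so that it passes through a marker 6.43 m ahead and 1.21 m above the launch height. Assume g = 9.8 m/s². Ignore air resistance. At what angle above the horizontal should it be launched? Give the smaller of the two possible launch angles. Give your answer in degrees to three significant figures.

Trajectory: y = x tanθ − g x² (1 + tan²θ)/(2v₀²). With x = 6.43, y = 1.21, v₀ = 18.7, g = 9.80:
0.5793 tan²θ − 6.43 tanθ + (1.789) = 0.
tanθ = [6.43 ± √(6.43² − 4 × 0.5793 × (1.789))] / (2 × 0.5793) = (6.43 ± 6.099) / 1.159, giving tanθ = 0.2856 or 10.81.
θ = 15.94° or 84.72°; the smaller is 15.94°.

15.9°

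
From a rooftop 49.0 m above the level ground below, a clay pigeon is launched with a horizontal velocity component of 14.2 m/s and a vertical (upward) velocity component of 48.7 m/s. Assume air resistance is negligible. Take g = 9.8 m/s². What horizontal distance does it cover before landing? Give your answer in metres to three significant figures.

Vertical motion (up positive, ground at y = 0): 4.900 t² − (48.70) t − 49.0 = 0, so t = (48.70 + √(48.70² + 2·9.80·49.0)) / 9.80 = (48.70 + 57.72) / 9.80 = 10.86 s.
Horizontal distance: R = vₓ t = 14.20 × 10.86 = 154.2 m.

154 m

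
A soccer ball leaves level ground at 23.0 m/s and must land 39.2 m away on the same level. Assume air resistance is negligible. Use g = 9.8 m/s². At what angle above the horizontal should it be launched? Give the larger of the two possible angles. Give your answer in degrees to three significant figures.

66.7°

Level-ground range R = v₀² sin(2θ)/g ⇒ sin(2θ) = gR/v₀² = 9.80 × 39.2 / 23.0² = 0.7262.
2θ = 46.57° or 180° − 46.57° = 133.4°, so θ = 23.28° or 66.72°.
The larger angle is 66.72°.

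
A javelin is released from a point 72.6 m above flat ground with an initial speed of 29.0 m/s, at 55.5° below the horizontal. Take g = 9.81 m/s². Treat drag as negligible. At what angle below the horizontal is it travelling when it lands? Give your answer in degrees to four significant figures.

Horizontal component vₓ = 29.00 cos 55.5° = 16.43 m/s; vertical v_y0 = −23.90 m/s (downward).
Vertical motion (up positive, ground at y = 0): 4.905 t² − (−23.90) t − 72.6 = 0, so t = (−23.90 + √(23.90² + 2·9.81·72.6)) / 9.81 = (−23.90 + 44.67) / 9.81 = 2.117 s.
At impact: v_y = v_y0 − g t = −44.67 m/s; vₓ = 16.43 m/s.
Angle below horizontal: arctan(|v_y|/vₓ) = arctan(44.67/16.43) = 69.81°.

69.81°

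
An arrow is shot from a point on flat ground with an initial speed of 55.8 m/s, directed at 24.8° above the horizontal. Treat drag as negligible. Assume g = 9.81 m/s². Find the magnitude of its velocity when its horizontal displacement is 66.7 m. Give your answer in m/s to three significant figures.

Horizontal component vₓ = 55.80 cos 24.8° = 50.65 m/s; vertical v_y0 = 55.80 sin 24.8° = 23.41 m/s.
At x = 66.7 m, t = x/vₓ = 66.7/50.65 = 1.317 s.
Vertical velocity there: v_y = v_y0 − g t = 23.41 − 9.81 × 1.317 = 10.49 m/s.
Speed: √(vₓ² + v_y²) = √(50.65² + 10.49²) = 51.73 m/s.

51.7 m/s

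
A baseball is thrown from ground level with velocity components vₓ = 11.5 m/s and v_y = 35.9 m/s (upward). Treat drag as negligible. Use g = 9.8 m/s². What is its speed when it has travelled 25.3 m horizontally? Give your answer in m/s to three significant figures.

x = vₓ t ⇒ t = 25.3/11.50 = 2.200 s.
Vertical velocity there: v_y = v_y0 − g t = 35.90 − 9.80 × 2.200 = 14.34 m/s.
Speed: √(vₓ² + v_y²) = √(11.50² + 14.34²) = 18.38 m/s.

18.4 m/s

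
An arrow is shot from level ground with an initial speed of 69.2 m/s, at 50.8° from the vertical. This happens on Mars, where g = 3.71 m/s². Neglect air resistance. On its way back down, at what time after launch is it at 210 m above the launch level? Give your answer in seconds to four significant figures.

16.87 s

vₓ = 69.20 sin 50.8° = 53.63 m/s; v_y0 = 69.20 cos 50.8° = 43.74 m/s.
Height y(t) = 43.74 t − 1.855 t² = 210 gives 1.855 t² − 43.74 t + 210 = 0.
t = [43.74 ± √(43.74² − 2·3.71·210)] / 3.71 = (43.74 ± 18.83) / 3.71, so t = 6.713 s or t = 16.87 s.
The descending-branch root is 16.87 s.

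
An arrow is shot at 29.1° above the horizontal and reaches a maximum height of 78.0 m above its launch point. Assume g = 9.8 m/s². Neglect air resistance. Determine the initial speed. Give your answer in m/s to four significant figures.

At the peak v_y = 0, so v_y0 = √(2gH) = √(2 × 9.80 × 78.0) = 39.10 m/s.
v_y0 = v₀ sin θ ⇒ v₀ = 39.10 / sin 29.1° = 80.40 m/s.

80.40 m/s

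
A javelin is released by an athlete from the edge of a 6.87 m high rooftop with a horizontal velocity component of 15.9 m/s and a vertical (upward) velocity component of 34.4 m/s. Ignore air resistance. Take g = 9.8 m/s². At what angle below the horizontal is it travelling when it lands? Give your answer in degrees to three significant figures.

66.3°

Vertical motion (up positive, ground at y = 0): 4.900 t² − (34.40) t − 6.87 = 0, so t = (34.40 + √(34.40² + 2·9.80·6.87)) / 9.80 = (34.40 + 36.30) / 9.80 = 7.215 s.
At impact: v_y = v_y0 − g t = −36.30 m/s; vₓ = 15.90 m/s.
Angle below horizontal: arctan(|v_y|/vₓ) = arctan(36.30/15.90) = 66.35°.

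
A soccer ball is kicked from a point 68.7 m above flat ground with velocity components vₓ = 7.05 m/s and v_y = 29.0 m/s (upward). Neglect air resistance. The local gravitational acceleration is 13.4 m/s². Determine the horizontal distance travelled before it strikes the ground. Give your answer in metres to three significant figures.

Vertical motion (up positive, ground at y = 0): 6.700 t² − (29.00) t − 68.7 = 0, so t = (29.00 + √(29.00² + 2·13.4·68.7)) / 13.4 = (29.00 + 51.79) / 13.4 = 6.029 s.
Horizontal distance: R = vₓ t = 7.050 × 6.029 = 42.50 m.

42.5 m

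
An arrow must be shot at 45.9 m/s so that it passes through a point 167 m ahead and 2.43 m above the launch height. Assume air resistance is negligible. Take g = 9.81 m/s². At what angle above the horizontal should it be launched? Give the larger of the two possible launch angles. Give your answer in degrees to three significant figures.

Trajectory: y = x tanθ − g x² (1 + tan²θ)/(2v₀²). With x = 167, y = 2.43, v₀ = 45.9, g = 9.81:
64.93 tan²θ − 167 tanθ + (67.36) = 0.
tanθ = [167 ± √(167² − 4 × 64.93 × (67.36))] / (2 × 64.93) = (167 ± 102.0) / 129.9, giving tanθ = 0.5009 or 2.071.
θ = 26.61° or 64.23°; the larger is 64.23°.

64.2°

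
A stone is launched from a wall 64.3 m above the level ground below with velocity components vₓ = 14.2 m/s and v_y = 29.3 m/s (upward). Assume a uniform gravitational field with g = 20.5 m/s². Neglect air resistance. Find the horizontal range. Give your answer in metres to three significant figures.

The projectile lands when y = 64.3 + (29.30) t − ½·20.5·t² = 0. Positive root: t = (29.30 + √(29.30² + 2·20.5·64.3)) / 20.5 = (29.30 + 59.12) / 20.5 = 4.313 s.
Horizontal distance: R = vₓ t = 14.20 × 4.313 = 61.24 m.

61.2 m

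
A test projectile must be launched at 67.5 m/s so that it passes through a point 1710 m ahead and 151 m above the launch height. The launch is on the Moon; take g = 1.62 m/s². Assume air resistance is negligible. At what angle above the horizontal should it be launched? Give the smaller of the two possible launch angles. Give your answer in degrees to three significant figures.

Trajectory: y = x tanθ − g x² (1 + tan²θ)/(2v₀²). With x = 1710, y = 151, v₀ = 67.5, g = 1.62:
519.8 tan²θ − 1710 tanθ + (670.8) = 0.
tanθ = [1710 ± √(1710² − 4 × 519.8 × (670.8))] / (2 × 519.8) = (1710 ± 1237) / 1040, giving tanθ = 0.4553 or 2.834.
θ = 24.48° or 70.57°; the smaller is 24.48°.

24.5°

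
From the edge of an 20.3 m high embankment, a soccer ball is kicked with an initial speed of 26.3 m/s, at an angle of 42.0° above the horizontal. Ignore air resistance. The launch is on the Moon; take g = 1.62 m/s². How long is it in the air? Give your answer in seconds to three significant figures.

22.8 s

Horizontal component vₓ = 26.30 cos 42.0° = 19.54 m/s; vertical v_y0 = 26.30 sin 42.0° = 17.60 m/s.
Vertical motion (up positive, ground at y = 0): 0.8100 t² − (17.60) t − 20.3 = 0, so t = (17.60 + √(17.60² + 2·1.62·20.3)) / 1.62 = (17.60 + 19.38) / 1.62 = 22.82 s.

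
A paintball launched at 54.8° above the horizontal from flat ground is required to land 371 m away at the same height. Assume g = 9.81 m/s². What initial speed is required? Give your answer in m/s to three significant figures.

On level ground R = v₀² sin 2θ / g ⇒ v₀ = √(gR / sin 2θ).
v₀ = √(9.81 × 371 / sin 109.6°) = √(3640 / 0.9421) = √3863.4 = 62.16 m/s.

62.2 m/s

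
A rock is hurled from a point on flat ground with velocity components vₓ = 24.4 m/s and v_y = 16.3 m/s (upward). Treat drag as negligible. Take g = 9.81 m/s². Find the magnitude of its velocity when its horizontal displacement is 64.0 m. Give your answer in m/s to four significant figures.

26.16 m/s

Time to reach x = 64.0 m: t = x/vₓ = 64.0/24.40 = 2.623 s.
Vertical velocity there: v_y = v_y0 − g t = 16.30 − 9.81 × 2.623 = −9.431 m/s.
Speed: √(vₓ² + v_y²) = √(24.40² + 9.431²) = 26.16 m/s.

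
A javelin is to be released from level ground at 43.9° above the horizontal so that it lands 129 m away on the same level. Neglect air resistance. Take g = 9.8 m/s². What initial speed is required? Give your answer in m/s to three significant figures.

35.6 m/s

On level ground R = v₀² sin 2θ / g ⇒ v₀ = √(gR / sin 2θ).
v₀ = √(9.80 × 129 / sin 87.80°) = √(1264 / 0.9993) = √1265.1 = 35.57 m/s.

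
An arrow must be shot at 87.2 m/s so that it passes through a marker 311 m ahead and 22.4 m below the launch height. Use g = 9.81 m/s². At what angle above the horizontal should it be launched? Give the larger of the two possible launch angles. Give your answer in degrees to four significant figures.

Trajectory: y = x tanθ − g x² (1 + tan²θ)/(2v₀²). With x = 311, y = −22.4, v₀ = 87.2, g = 9.81:
62.39 tan²θ − 311 tanθ + (39.99) = 0.
tanθ = [311 ± √(311² − 4 × 62.39 × (39.99))] / (2 × 62.39) = (311 ± 294.5) / 124.8, giving tanθ = 0.1321 or 4.853.
θ = 7.525° or 78.36°; the larger is 78.36°.

78.36°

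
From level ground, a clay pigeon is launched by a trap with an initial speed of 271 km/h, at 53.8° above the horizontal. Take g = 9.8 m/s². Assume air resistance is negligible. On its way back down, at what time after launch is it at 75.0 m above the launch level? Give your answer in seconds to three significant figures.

Convert: 271 km/h = 271/3.6 = 75.28 m/s.
Components: vₓ = 75.28 cos 53.8° = 44.46 m/s, v_y0 = 75.28 sin 53.8° = 60.75 m/s.
Height y(t) = 60.75 t − 4.900 t² = 75.0 gives 4.900 t² − 60.75 t + 75.0 = 0.
t = [60.75 ± √(60.75² − 2·9.80·75.0)] / 9.80 = (60.75 ± 47.12) / 9.80, so t = 1.391 s or t = 11.01 s.
The descending-branch root is 11.01 s.

11.0 s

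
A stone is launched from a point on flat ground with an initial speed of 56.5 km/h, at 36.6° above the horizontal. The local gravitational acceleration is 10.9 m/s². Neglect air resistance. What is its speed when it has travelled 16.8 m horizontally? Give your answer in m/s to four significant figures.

Convert: 56.5 km/h = 56.5/3.6 = 15.69 m/s.
vₓ = 15.69 cos 36.6° = 12.60 m/s; v_y0 = 15.69 sin 36.6° = 9.357 m/s.
x = vₓ t ⇒ t = 16.8/12.60 = 1.333 s.
Vertical velocity there: v_y = v_y0 − g t = 9.357 − 10.9 × 1.333 = −5.176 m/s.
Speed: √(vₓ² + v_y²) = √(12.60² + 5.176²) = 13.62 m/s.

13.62 m/s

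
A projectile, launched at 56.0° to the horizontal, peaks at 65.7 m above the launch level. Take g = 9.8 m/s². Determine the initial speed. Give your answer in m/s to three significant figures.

43.3 m/s

At the peak v_y = 0, so v_y0 = √(2gH) = √(2 × 9.80 × 65.7) = 35.88 m/s.
v_y0 = v₀ sin θ ⇒ v₀ = 35.88 / sin 56.0° = 43.28 m/s.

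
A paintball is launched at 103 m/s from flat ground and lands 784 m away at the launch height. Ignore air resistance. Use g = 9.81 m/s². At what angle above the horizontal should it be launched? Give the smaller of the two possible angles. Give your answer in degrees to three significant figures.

Level-ground range R = v₀² sin(2θ)/g ⇒ sin(2θ) = gR/v₀² = 9.81 × 784 / 103² = 0.7250.
2θ = 46.47° or 180° − 46.47° = 133.5°, so θ = 23.23° or 66.77°.
The smaller angle is 23.23°.

23.2°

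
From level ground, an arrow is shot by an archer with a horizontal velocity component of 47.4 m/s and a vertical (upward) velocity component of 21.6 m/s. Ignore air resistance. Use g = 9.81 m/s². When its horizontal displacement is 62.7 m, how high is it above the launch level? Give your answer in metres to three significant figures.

20.0 m

Time to reach x = 62.7 m: t = x/vₓ = 62.7/47.40 = 1.323 s.
Height: y = v_y0 t − ½ g t² = 21.60 × 1.323 − 4.905 × 1.323² = 28.57 − 8.583 = 19.99 m.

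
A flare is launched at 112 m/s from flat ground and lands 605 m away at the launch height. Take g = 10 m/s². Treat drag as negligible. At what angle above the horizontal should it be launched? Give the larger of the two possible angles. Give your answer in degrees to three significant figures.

From R = (v₀²/g) sin 2θ: sin 2θ = 10.0 × 605 / 12544 = 0.4823.
2θ = 28.84° or 180° − 28.84° = 151.2°, so θ = 14.42° or 75.58°.
The larger angle is 75.58°.

75.6°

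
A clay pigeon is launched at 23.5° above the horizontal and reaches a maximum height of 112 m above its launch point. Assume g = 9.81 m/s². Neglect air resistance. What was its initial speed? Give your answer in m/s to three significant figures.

118 m/s

At the peak v_y = 0, so v_y0 = √(2gH) = √(2 × 9.81 × 112) = 46.88 m/s.
v_y0 = v₀ sin θ ⇒ v₀ = 46.88 / sin 23.5° = 117.6 m/s.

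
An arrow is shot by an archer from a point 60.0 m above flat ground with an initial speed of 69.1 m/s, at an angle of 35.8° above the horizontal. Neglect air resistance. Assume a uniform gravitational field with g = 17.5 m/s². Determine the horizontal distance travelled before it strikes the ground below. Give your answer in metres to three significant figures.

325 m

Components: vₓ = 69.10 cos 35.8° = 56.04 m/s, v_y0 = 69.10 sin 35.8° = 40.42 m/s.
The projectile lands when y = 60.0 + (40.42) t − ½·17.5·t² = 0. Positive root: t = (40.42 + √(40.42² + 2·17.5·60.0)) / 17.5 = (40.42 + 61.11) / 17.5 = 5.801 s.
Horizontal distance: R = vₓ t = 56.04 × 5.801 = 325.1 m.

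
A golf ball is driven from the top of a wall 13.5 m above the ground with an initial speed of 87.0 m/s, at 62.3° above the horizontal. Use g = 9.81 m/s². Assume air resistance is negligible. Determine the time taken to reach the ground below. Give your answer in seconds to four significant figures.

15.88 s

Components: vₓ = 87.00 cos 62.3° = 40.44 m/s, v_y0 = 87.00 sin 62.3° = 77.03 m/s.
With up positive and y = 0 at the ground: y(t) = 13.5 + (77.03) t − 4.905 t². Setting y = 0 and taking the positive root: t = [77.03 + √(77.03² + 2·9.81·13.5)] / 9.81 = (77.03 + 78.73) / 9.81 = 15.88 s.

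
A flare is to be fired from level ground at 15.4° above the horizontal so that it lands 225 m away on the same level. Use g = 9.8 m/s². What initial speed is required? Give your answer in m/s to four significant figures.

Level-ground range: R = v₀² sin(2θ)/g, so v₀ = √(gR / sin 2θ).
v₀ = √(9.80 × 225 / sin 30.80°) = √(2205 / 0.5120) = √4306.3 = 65.62 m/s.

65.62 m/s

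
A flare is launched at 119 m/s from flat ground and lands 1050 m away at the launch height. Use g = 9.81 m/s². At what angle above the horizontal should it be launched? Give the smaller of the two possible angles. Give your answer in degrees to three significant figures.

R = v₀² sin 2θ / g gives sin 2θ = gR/v₀² = 9.81·1050/119² = 0.7274.
2θ = 46.67° or 180° − 46.67° = 133.3°, so θ = 23.33° or 66.67°.
The smaller angle is 23.33°.

23.3°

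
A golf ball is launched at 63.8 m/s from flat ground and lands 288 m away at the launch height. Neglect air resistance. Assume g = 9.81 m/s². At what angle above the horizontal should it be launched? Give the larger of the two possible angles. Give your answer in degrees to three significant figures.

68.0°

R = v₀² sin 2θ / g gives sin 2θ = gR/v₀² = 9.81·288/63.8² = 0.6941.
2θ = 43.96° or 180° − 43.96° = 136.0°, so θ = 21.98° or 68.02°.
The larger angle is 68.02°.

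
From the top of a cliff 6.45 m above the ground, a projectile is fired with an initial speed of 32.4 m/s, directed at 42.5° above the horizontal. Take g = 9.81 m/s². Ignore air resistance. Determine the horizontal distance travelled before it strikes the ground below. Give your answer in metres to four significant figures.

113.2 m

Resolve: vₓ = 32.40 cos 42.5° = 23.89 m/s and v_y0 = 32.40 sin 42.5° = 21.89 m/s.
The projectile lands when y = 6.45 + (21.89) t − ½·9.81·t² = 0. Positive root: t = (21.89 + √(21.89² + 2·9.81·6.45)) / 9.81 = (21.89 + 24.61) / 9.81 = 4.740 s.
Horizontal distance: R = vₓ t = 23.89 × 4.740 = 113.2 m.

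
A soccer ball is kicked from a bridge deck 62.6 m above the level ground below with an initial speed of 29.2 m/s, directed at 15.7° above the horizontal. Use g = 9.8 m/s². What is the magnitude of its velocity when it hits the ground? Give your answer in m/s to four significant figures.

45.60 m/s

Horizontal component vₓ = 29.20 cos 15.7° = 28.11 m/s; vertical v_y0 = 29.20 sin 15.7° = 7.902 m/s.
Vertical motion (up positive, ground at y = 0): 4.900 t² − (7.902) t − 62.6 = 0, so t = (7.902 + √(7.902² + 2·9.80·62.6)) / 9.80 = (7.902 + 35.91) / 9.80 = 4.470 s.
Vertical velocity at impact: v_y = v_y0 − g t = 7.902 − 9.80 × 4.470 = −35.91 m/s.
Speed: |v| = √(vₓ² + v_y²) = √(28.11² + 35.91²) = 45.60 m/s.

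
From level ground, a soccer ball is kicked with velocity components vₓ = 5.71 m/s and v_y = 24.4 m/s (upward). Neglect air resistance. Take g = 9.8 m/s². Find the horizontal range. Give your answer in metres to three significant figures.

28.4 m

Time aloft: T = 2 v_y0 / g = 2 × 24.40 / 9.80 = 4.980 s.
Horizontal distance R = vₓ T = 5.710 × 4.980 = 28.43 m.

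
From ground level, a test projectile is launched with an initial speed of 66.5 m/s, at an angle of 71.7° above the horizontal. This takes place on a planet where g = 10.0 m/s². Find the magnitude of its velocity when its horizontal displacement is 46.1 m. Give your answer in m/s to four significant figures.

Components: vₓ = 66.50 cos 71.7° = 20.88 m/s, v_y0 = 66.50 sin 71.7° = 63.14 m/s.
At x = 46.1 m, t = x/vₓ = 46.1/20.88 = 2.208 s.
Vertical velocity there: v_y = v_y0 − g t = 63.14 − 10.0 × 2.208 = 41.06 m/s.
Speed: √(vₓ² + v_y²) = √(20.88² + 41.06²) = 46.06 m/s.

46.06 m/s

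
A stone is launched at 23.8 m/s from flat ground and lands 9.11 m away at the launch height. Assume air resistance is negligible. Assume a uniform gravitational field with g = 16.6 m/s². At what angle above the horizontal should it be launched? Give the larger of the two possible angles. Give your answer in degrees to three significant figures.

82.3°

From R = (v₀²/g) sin 2θ: sin 2θ = 16.6 × 9.11 / 566.44 = 0.2670.
2θ = 15.48° or 180° − 15.48° = 164.5°, so θ = 7.742° or 82.26°.
The larger angle is 82.26°.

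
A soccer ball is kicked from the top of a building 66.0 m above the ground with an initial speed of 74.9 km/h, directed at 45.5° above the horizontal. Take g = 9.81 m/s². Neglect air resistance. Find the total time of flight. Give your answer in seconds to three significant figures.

5.48 s

Convert: 74.9 km/h = 74.9/3.6 = 20.81 m/s.
Horizontal component vₓ = 20.81 cos 45.5° = 14.58 m/s; vertical v_y0 = 20.81 sin 45.5° = 14.84 m/s.
With up positive and y = 0 at the ground: y(t) = 66.0 + (14.84) t − 4.905 t². Setting y = 0 and taking the positive root: t = [14.84 + √(14.84² + 2·9.81·66.0)] / 9.81 = (14.84 + 38.92) / 9.81 = 5.481 s.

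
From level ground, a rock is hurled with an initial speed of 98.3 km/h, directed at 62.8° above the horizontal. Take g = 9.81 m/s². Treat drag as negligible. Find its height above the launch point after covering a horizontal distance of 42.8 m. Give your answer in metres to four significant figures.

25.60 m

Convert: 98.3 km/h = 98.3/3.6 = 27.31 m/s.
Resolve: vₓ = 27.31 cos 62.8° = 12.48 m/s and v_y0 = 27.31 sin 62.8° = 24.29 m/s.
Time to reach x = 42.8 m: t = x/vₓ = 42.8/12.48 = 3.429 s.
Height: y = v_y0 t − ½ g t² = 24.29 × 3.429 − 4.905 × 3.429² = 83.28 − 57.68 = 25.60 m.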